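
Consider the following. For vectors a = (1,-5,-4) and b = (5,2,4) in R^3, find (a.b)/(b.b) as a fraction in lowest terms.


Projection coefficient = (a . b) / (b . b)
a . b = 1*5 + (-5)*2 + (-4)*4
= 5 + (-10) + (-16) = -21
b . b = 5^2 + 2^2 + 4^2
= 25 + 4 + 16 = 45
Coefficient = -21/45
In lowest terms: -7/15


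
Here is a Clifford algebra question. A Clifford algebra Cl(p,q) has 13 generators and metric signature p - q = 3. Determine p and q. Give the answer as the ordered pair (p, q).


We need p + q = 13 and p - q = 3.
Adding: 2p = 13 + 3 = 16, so p = 8.
Then q = 13 - 8 = 5.
(p, q) = (8, 5)


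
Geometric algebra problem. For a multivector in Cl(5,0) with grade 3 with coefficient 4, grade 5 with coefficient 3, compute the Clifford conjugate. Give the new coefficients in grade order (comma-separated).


Clifford conjugate sign for grade k: (-1)^(k(k+1)/2)
Grade 3: (-1)^(3*4/2) = (-1)^6 = 1, coeff 4 -> 4
Grade 5: (-1)^(5*6/2) = (-1)^15 = -1, coeff 3 -> -3
Conjugated coefficients: 4, -3


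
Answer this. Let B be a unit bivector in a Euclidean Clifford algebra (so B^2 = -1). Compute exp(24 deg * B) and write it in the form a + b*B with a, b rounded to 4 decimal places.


For a unit bivector B with B^2 = -1, the exponential series gives
e^(theta*B) = cos(theta) + sin(theta)*B (the GA analogue of Euler's formula).
theta = 24 degrees = 0.418879 rad
cos(24 deg) = 0.9135
sin(24 deg) = 0.4067
exp(theta*B) = 0.9135 + 0.4067*B


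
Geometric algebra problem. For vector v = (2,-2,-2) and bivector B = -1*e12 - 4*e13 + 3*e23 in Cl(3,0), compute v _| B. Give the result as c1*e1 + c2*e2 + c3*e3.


Left contraction v _| B = <vB>_1 (grade-1 part of the geometric product vB).
Using e1_|e12 = e2, e2_|e12 = -e1, e1_|e13 = e3, e3_|e13 = -e1, e2_|e23 = e3, e3_|e23 = -e2:
e1 coeff: -v2*b12 - v3*b13 = -(-2)*(-1) - (-2)*(-4) = -10
e2 coeff: v1*b12 - v3*b23 = (2)*(-1) - (-2)*(3) = 4
e3 coeff: v1*b13 + v2*b23 = (2)*(-4) + (-2)*(3) = -14
v _| B = -10*e1 + 4*e2 - 14*e3


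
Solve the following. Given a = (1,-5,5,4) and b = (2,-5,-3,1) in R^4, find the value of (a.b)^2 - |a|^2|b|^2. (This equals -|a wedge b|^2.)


a . b = 1*2 + (-5)*(-5) + 5*(-3) + 4*1
= 2 + 25 + (-15) + 4 = 16
|a|^2 = 1^2 + (-5)^2 + 5^2 + 4^2 = 67
|b|^2 = 2^2 + (-5)^2 + (-3)^2 + 1^2 = 39
(a.b)^2 = 16^2 = 256
|a|^2 * |b|^2 = 67 * 39 = 2613
Result = 256 - 2613 = -2357


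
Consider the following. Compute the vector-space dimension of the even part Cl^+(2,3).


Even subalgebra dimension = 2^(n-1)
n = 2 + 3 = 5
2^(5 - 1) = 2^4 = 16
Verification: sum of C(5,k) for even k = 1 + 10 + 5 = 16
Result = 16


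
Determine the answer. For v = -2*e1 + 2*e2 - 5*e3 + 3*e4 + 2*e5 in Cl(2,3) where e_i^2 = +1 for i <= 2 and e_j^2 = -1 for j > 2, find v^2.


v^2 = sum of c_i^2 * e_i^2
Positive signature terms (e_i^2 = +1): (-2)^2 + 2^2 = 8
Negative signature terms (e_j^2 = -1): (-5)^2 + 3^2 + 2^2 = 38
v^2 = 8 - 38 = -30


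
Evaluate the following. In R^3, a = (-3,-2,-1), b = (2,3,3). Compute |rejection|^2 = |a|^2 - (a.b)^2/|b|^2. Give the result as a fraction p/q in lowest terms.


|a|^2 = (-3)^2 + (-2)^2 + (-1)^2 = 14
|b|^2 = 2^2 + 3^2 + 3^2 = 22
a . b = (-3)*2 + (-2)*3 + (-1)*3 = -15
(a.b)^2 = (-15)^2 = 225
|rej|^2 = 14 - 225/22
= (308 - 225)/22
= 83/22
In lowest terms: 83/22


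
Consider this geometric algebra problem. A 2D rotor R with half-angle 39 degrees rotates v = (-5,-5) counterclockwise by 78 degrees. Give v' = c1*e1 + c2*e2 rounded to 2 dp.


Rotor R = cos(39deg) - sin(39deg)*e12
Rotation angle theta = 2 * 39 = 78 degrees
v' = R*v*~R rotates v by theta.
cos(78deg) = 0.2079, sin(78deg) = 0.9781
v'_1 = -5*cos(78deg) - (-5)*sin(78deg)
= -5*0.2079 - (-5)*0.9781
= 3.85
v'_2 = -5*sin(78deg) + (-5)*cos(78deg)
= -5*0.9781 + (-5)*0.2079
= -5.93
v' = 3.85*e1 - 5.93*e2


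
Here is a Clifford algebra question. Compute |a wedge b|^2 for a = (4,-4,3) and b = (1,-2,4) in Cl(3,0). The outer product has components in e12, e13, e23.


a wedge b = (a1*b2 - a2*b1)*e12 + (a1*b3 - a3*b1)*e13 + (a2*b3 - a3*b2)*e23
e12 coeff: 4*(-2) - (-4)*1 = -8 - (-4) = -4
e13 coeff: 4*4 - 3*1 = 16 - 3 = 13
e23 coeff: (-4)*4 - 3*(-2) = -16 - (-6) = -10
|a wedge b|^2 = (-4)^2 + 13^2 + (-10)^2
= 16 + 169 + 100
= 285


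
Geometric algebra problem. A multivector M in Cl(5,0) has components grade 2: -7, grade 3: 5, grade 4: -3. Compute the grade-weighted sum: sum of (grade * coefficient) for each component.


Grade-weighted sum = sum of grade_k * coefficient_k
2*(-7) = -14
3*5 = 15
4*(-3) = -12
Total = -14 + 15 + (-12) = -11


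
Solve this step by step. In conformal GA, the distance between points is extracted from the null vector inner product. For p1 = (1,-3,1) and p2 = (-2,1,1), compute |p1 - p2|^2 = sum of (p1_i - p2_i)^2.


p1 - p2 = (3, -4, 0)
|p1 - p2|^2 = 3^2 + (-4)^2 + 0^2
= 9 + 16 + 0
= 25


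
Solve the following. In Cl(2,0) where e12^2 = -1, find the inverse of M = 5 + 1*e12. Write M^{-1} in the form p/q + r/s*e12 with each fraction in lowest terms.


M = 5 + 1*e12, where e12^2 = -1.
Since M commutes with its reverse ~M = a - b*e12, M * ~M = a^2 - b^2*e12^2 = a^2 + b^2.
So M^{-1} = ~M / (a^2 + b^2) = (a - b*e12)/(a^2 + b^2).
a^2 + b^2 = 25 + 1 = 26
Scalar part = 5/26 = 5/26
Bivector coeff = -1/26 = -1/26
M^{-1} = 5/26 - 1/26*e12


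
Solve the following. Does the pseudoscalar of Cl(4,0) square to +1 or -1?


The pseudoscalar I = e1...e_n (product of all n generators) of Cl(p,q) satisfies I^2 = (-1)^(q + n(n-1)/2).
p = 4, q = 0, n = p + q = 4
n(n-1)/2 = 4 * 3 / 2 = 6
Exponent = q + n(n-1)/2 = 0 + 6 = 6
I^2 = (-1)^6 = +1


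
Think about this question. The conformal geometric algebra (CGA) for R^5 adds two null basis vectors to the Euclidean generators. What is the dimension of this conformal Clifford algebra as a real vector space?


The conformal model of R^5 uses Cl(6,1): the 5 Euclidean generators plus two extra orthogonal generators e+ (e+^2 = +1) and e- (e-^2 = -1), from which the null vectors e0, einf are built.
Number of generators m = 5 + 2 = 7.
dim Cl(p,q) = 2^m = 2^7 = 128


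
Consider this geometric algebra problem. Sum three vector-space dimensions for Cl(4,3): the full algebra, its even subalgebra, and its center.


n = 4 + 3 = 7
Total dim = 2^7 = 128
Even subalgebra dim = 2^6 = 64
n is odd, so center dim = 2
Sum = 128 + 64 + 2 = 194


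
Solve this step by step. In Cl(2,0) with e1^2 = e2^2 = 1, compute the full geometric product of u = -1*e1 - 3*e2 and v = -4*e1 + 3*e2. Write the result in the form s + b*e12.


Expand: (-1*e1 - 3*e2)(-4*e1 + 3*e2)
= (-1)*(-4)*e1e1 + (-1)*3*e1e2 + (-3)*(-4)*e2e1 + (-3)*3*e2e2
Using e1^2 = e2^2 = 1, e2e1 = -e1e2:
Scalar part s = (-1)*(-4) + (-3)*3 = 4 + (-9) = -5
Bivector part b = (-1)*3 - (-3)*(-4) = -3 - 12 = -15
uv = -5 - 15*e12


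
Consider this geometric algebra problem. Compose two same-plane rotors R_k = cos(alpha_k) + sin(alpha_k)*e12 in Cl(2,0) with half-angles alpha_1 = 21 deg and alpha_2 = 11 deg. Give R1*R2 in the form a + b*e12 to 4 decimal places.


Same-plane rotors commute and their half-angles add:
R1*R2 = cos(a1 + a2) + sin(a1 + a2)*e12.
a1 + a2 = 21 + 11 = 32 deg
cos(32 deg) = 0.8480
sin(32 deg) = 0.5299
R1*R2 = 0.8480 + 0.5299*e12


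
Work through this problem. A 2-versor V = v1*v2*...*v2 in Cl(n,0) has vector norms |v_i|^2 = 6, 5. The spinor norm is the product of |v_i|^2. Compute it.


Spinor norm N(V) = |v1|^2 * |v2|^2 * ... * |v2|^2
= 6 * 5
Running product: 6, 30
N(V) = 30


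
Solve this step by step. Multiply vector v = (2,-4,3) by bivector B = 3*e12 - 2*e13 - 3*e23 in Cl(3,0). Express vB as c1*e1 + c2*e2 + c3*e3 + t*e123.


vB has grade-1 (vector) and grade-3 (trivector) parts: vB = (v _| B) + (v ^ B).
Vector part <vB>_1:
  e1: -v2*b12 - v3*b13 = -(-4)*(3) - (3)*(-2) = 18
  e2: v1*b12 - v3*b23 = (2)*(3) - (3)*(-3) = 15
  e3: v1*b13 + v2*b23 = (2)*(-2) + (-4)*(-3) = 8
Trivector part <vB>_3:
  e123: v1*b23 - v2*b13 + v3*b12 = (2)*(-3) - (-4)*(-2) + (3)*(3) = -5
vB = 18*e1 + 15*e2 + 8*e3 - 5*e123


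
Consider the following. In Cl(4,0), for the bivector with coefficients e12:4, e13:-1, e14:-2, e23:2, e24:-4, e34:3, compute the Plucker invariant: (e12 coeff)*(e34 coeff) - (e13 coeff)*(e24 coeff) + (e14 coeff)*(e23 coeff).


Plucker relation: af - be + cd
a*f = 4*3 = 12
b*e = (-1)*(-4) = 4
c*d = (-2)*2 = -4
af - be + cd = 12 - 4 + (-4)
= 4


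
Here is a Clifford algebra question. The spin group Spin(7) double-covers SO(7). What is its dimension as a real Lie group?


Spin(n) double-covers SO(n); both have Lie algebra so(n) of dimension n(n-1)/2.
n = 7
n(n-1) = 7 * 6 = 42
dim Spin(7) = 42/2 = 21


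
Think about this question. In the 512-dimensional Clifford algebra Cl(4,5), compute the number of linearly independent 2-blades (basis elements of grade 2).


Number of grade-k basis blades in Cl(p,q) with n = p + q is C(n, k).
n = 4 + 5 = 9
C(9, 2) = 9! / (2! * 7!)
= 362880 / (2 * 5040)
= 36


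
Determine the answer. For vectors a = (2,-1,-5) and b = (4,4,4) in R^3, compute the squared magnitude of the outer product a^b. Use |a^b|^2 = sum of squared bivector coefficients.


a wedge b = (a1*b2 - a2*b1)*e12 + (a1*b3 - a3*b1)*e13 + (a2*b3 - a3*b2)*e23
e12 coeff: 2*4 - (-1)*4 = 8 - (-4) = 12
e13 coeff: 2*4 - (-5)*4 = 8 - (-20) = 28
e23 coeff: (-1)*4 - (-5)*4 = -4 - (-20) = 16
|a wedge b|^2 = 12^2 + 28^2 + 16^2
= 144 + 784 + 256
= 1184


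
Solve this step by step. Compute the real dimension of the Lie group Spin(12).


Spin(n) double-covers SO(n); both have Lie algebra so(n) of dimension n(n-1)/2.
n = 12
n(n-1) = 12 * 11 = 132
dim Spin(12) = 132/2 = 66


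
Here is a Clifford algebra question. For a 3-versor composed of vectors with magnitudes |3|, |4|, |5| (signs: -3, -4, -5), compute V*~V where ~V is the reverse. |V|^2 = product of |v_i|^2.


Each vector v_i has |v_i|^2 = s_i^2
Squared scales: (-3)^2 = 9, (-4)^2 = 16, (-5)^2 = 25
|V|^2 = 9 * 16 * 25
= 3600


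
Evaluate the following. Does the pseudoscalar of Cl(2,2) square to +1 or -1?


The pseudoscalar I = e1...e_n (product of all n generators) of Cl(p,q) satisfies I^2 = (-1)^(q + n(n-1)/2).
p = 2, q = 2, n = p + q = 4
n(n-1)/2 = 4 * 3 / 2 = 6
Exponent = q + n(n-1)/2 = 2 + 6 = 8
I^2 = (-1)^8 = +1


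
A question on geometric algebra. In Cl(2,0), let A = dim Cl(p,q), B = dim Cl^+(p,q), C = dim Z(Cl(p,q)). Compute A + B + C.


n = 2 + 0 = 2
Total dim = 2^2 = 4
Even subalgebra dim = 2^1 = 2
n is even, so center dim = 1
Sum = 4 + 2 + 1 = 7


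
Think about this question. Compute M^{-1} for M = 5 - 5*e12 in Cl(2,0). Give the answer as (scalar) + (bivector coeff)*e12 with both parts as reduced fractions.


M = 5 - 5*e12, where e12^2 = -1.
Since M commutes with its reverse ~M = a - b*e12, M * ~M = a^2 - b^2*e12^2 = a^2 + b^2.
So M^{-1} = ~M / (a^2 + b^2) = (a - b*e12)/(a^2 + b^2).
a^2 + b^2 = 25 + 25 = 50
Scalar part = 5/50 = 1/10
Bivector coeff = 5/50 = 1/10
M^{-1} = 1/10 + 1/10*e12


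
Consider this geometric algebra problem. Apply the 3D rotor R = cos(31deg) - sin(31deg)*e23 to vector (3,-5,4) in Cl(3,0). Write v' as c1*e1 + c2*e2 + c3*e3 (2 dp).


Rotor R = cos(31deg) - sin(31deg)*e23
Rotation angle theta = 2 * 31 = 62 degrees in the e23 plane (e2 -> e3).
The component perpendicular to the plane (e1) is invariant: v'_1 = v1 = 3.00
cos(62deg) = 0.4695, sin(62deg) = 0.8829
v'_2 = v2*cos(theta) - v3*sin(theta) = -5*0.4695 - 4*0.8829 = -5.88
v'_3 = v2*sin(theta) + v3*cos(theta) = -5*0.8829 + 4*0.4695 = -2.54
v' = 3.00*e1 - 5.88*e2 - 2.54*e3


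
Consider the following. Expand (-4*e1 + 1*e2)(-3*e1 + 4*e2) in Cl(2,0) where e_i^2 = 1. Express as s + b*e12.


Expand: (-4*e1 + 1*e2)(-3*e1 + 4*e2)
= (-4)*(-3)*e1e1 + (-4)*4*e1e2 + 1*(-3)*e2e1 + 1*4*e2e2
Using e1^2 = e2^2 = 1, e2e1 = -e1e2:
Scalar part s = (-4)*(-3) + 1*4 = 12 + 4 = 16
Bivector part b = (-4)*4 - 1*(-3) = -16 - (-3) = -13
uv = 16 - 13*e12


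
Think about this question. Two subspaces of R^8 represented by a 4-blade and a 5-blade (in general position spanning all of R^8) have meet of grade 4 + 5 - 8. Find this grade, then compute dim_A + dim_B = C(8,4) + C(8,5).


Meet grade = grade(A) + grade(B) - n
= 4 + 5 - 8 = 1
C(8,4) = 70
C(8,5) = 56
dim_A + dim_B = 70 + 56 = 126


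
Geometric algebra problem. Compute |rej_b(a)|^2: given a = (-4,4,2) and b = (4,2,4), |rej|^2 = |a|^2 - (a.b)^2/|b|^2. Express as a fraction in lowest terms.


|a|^2 = (-4)^2 + 4^2 + 2^2 = 36
|b|^2 = 4^2 + 2^2 + 4^2 = 36
a . b = (-4)*4 + 4*2 + 2*4 = 0
(a.b)^2 = 0^2 = 0
|rej|^2 = 36 - 0/36
= (1296 - 0)/36
= 1296/36
In lowest terms: 36/1


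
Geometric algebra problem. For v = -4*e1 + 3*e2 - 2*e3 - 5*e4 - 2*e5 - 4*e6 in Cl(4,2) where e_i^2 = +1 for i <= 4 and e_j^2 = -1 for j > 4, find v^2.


v^2 = sum of c_i^2 * e_i^2
Positive signature terms (e_i^2 = +1): (-4)^2 + 3^2 + (-2)^2 + (-5)^2 = 54
Negative signature terms (e_j^2 = -1): (-2)^2 + (-4)^2 = 20
v^2 = 54 - 20 = 34


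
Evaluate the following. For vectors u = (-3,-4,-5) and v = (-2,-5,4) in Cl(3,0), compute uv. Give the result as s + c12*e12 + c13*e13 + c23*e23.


In Cl(3,0): e_i^2 = 1, e_ie_j = -e_je_i for i != j.
Scalar part = u . v = (-3)*(-2) + (-4)*(-5) + (-5)*4
= 6 + 20 + (-20) = 6
e12 coeff = (-3)*(-5) - (-4)*(-2) = 15 - 8 = 7
e13 coeff = (-3)*4 - (-5)*(-2) = -12 - 10 = -22
e23 coeff = (-4)*4 - (-5)*(-5) = -16 - 25 = -41
uv = 6 + 7*e12 - 22*e13 - 41*e23


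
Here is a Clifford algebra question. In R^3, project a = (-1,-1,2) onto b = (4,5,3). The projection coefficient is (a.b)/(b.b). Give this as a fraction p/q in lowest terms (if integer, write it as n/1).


Projection coefficient = (a . b) / (b . b)
a . b = (-1)*4 + (-1)*5 + 2*3
= -4 + (-5) + 6 = -3
b . b = 4^2 + 5^2 + 3^2
= 16 + 25 + 9 = 50
Coefficient = -3/50
In lowest terms: -3/50


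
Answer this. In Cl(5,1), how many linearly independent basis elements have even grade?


Even subalgebra dimension = 2^(n-1)
n = 5 + 1 = 6
2^(6 - 1) = 2^5 = 32
Verification: sum of C(6,k) for even k = 1 + 15 + 15 + 1 = 32
Result = 32


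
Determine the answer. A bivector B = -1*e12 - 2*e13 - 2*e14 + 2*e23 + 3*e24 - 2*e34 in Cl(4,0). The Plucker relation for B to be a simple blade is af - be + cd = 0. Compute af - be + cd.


Plucker relation: af - be + cd
a*f = (-1)*(-2) = 2
b*e = (-2)*3 = -6
c*d = (-2)*2 = -4
af - be + cd = 2 - (-6) + (-4)
= 4


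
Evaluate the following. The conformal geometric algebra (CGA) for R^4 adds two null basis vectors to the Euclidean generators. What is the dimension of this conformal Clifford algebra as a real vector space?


The conformal model of R^4 uses Cl(5,1): the 4 Euclidean generators plus two extra orthogonal generators e+ (e+^2 = +1) and e- (e-^2 = -1), from which the null vectors e0, einf are built.
Number of generators m = 4 + 2 = 6.
dim Cl(p,q) = 2^m = 2^6 = 64


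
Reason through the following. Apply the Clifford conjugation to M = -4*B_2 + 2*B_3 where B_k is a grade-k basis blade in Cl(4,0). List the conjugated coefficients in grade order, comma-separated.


Clifford conjugate sign for grade k: (-1)^(k(k+1)/2)
Grade 2: (-1)^(2*3/2) = (-1)^3 = -1, coeff -4 -> 4
Grade 3: (-1)^(3*4/2) = (-1)^6 = 1, coeff 2 -> 2
Conjugated coefficients: 4, 2


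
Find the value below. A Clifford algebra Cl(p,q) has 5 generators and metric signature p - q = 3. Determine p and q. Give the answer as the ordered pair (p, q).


We need p + q = 5 and p - q = 3.
Adding: 2p = 5 + 3 = 8, so p = 4.
Then q = 5 - 4 = 1.
(p, q) = (4, 1)


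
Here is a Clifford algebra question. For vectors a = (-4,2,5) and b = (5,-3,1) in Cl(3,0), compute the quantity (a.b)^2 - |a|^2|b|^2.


a . b = (-4)*5 + 2*(-3) + 5*1
= -20 + (-6) + 5 = -21
|a|^2 = (-4)^2 + 2^2 + 5^2 = 45
|b|^2 = 5^2 + (-3)^2 + 1^2 = 35
(a.b)^2 = (-21)^2 = 441
|a|^2 * |b|^2 = 45 * 35 = 1575
Result = 441 - 1575 = -1134


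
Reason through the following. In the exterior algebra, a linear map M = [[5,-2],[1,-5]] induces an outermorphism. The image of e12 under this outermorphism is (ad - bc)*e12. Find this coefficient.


The outermorphism of a linear map f sends e1^e2 to f(e1)^f(e2).
f(e1) = 5*e1 + 1*e2
f(e2) = -2*e1 - 5*e2
f(e1) ^ f(e2) = (5*e1 + 1*e2) ^ (-2*e1 - 5*e2)
= 5*(-5)*e12 + 1*(-2)*e21
= (-25 - (-2))*e12
= -23*e12
Coefficient = -23


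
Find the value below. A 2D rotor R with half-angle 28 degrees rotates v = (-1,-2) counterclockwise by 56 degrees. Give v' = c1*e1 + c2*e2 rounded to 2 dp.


Rotor R = cos(28deg) - sin(28deg)*e12
Rotation angle theta = 2 * 28 = 56 degrees
v' = R*v*~R rotates v by theta.
cos(56deg) = 0.5592, sin(56deg) = 0.8290
v'_1 = -1*cos(56deg) - (-2)*sin(56deg)
= -1*0.5592 - (-2)*0.8290
= 1.10
v'_2 = -1*sin(56deg) + (-2)*cos(56deg)
= -1*0.8290 + (-2)*0.5592
= -1.95
v' = 1.10*e1 - 1.95*e2


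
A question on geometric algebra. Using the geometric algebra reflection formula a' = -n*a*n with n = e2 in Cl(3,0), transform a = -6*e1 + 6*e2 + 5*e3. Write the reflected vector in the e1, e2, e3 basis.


Reflection formula: a' = -n*a*n, with n = e2 (unit vector, n^2 = 1).
For reflection through hyperplane perp to e2:
The component along e2 flips sign, others stay.
a = (-6, 6, 5)
a' = (-6, -6, 5)
a' = -6*e1 - 6*e2 + 5*e3


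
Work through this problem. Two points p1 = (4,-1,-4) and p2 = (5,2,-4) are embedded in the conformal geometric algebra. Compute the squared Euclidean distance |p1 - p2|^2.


p1 - p2 = (-1, -3, 0)
|p1 - p2|^2 = (-1)^2 + (-3)^2 + 0^2
= 1 + 9 + 0
= 10


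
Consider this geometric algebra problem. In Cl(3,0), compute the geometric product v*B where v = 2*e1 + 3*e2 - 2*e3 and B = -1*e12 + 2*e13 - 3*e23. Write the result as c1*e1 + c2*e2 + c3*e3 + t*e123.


vB has grade-1 (vector) and grade-3 (trivector) parts: vB = (v _| B) + (v ^ B).
Vector part <vB>_1:
  e1: -v2*b12 - v3*b13 = -(3)*(-1) - (-2)*(2) = 7
  e2: v1*b12 - v3*b23 = (2)*(-1) - (-2)*(-3) = -8
  e3: v1*b13 + v2*b23 = (2)*(2) + (3)*(-3) = -5
Trivector part <vB>_3:
  e123: v1*b23 - v2*b13 + v3*b12 = (2)*(-3) - (3)*(2) + (-2)*(-1) = -10
vB = 7*e1 - 8*e2 - 5*e3 - 10*e123


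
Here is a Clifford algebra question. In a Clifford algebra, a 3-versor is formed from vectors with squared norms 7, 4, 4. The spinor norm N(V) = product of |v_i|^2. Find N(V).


Spinor norm N(V) = |v1|^2 * |v2|^2 * ... * |v3|^2
= 7 * 4 * 4
Running product: 7, 28, 112
N(V) = 112


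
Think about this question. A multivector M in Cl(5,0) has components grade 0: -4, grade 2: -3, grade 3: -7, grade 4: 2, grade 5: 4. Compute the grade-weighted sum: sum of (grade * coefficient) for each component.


Grade-weighted sum = sum of grade_k * coefficient_k
0*(-4) = 0
2*(-3) = -6
3*(-7) = -21
4*2 = 8
5*4 = 20
Total = 0 + (-6) + (-21) + 8 + 20 = 1


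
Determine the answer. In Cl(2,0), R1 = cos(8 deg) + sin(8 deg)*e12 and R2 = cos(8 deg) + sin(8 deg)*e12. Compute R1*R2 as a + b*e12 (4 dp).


Same-plane rotors commute and their half-angles add:
R1*R2 = cos(a1 + a2) + sin(a1 + a2)*e12.
a1 + a2 = 8 + 8 = 16 deg
cos(16 deg) = 0.9613
sin(16 deg) = 0.2756
R1*R2 = 0.9613 + 0.2756*e12


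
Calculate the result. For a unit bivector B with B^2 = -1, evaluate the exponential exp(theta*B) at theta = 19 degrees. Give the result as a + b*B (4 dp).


For a unit bivector B with B^2 = -1, the exponential series gives
e^(theta*B) = cos(theta) + sin(theta)*B (the GA analogue of Euler's formula).
theta = 19 degrees = 0.331613 rad
cos(19 deg) = 0.9455
sin(19 deg) = 0.3256
exp(theta*B) = 0.9455 + 0.3256*B


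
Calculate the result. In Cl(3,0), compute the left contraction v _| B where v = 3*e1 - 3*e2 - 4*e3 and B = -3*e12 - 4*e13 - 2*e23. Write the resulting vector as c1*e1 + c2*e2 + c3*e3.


Left contraction v _| B = <vB>_1 (grade-1 part of the geometric product vB).
Using e1_|e12 = e2, e2_|e12 = -e1, e1_|e13 = e3, e3_|e13 = -e1, e2_|e23 = e3, e3_|e23 = -e2:
e1 coeff: -v2*b12 - v3*b13 = -(-3)*(-3) - (-4)*(-4) = -25
e2 coeff: v1*b12 - v3*b23 = (3)*(-3) - (-4)*(-2) = -17
e3 coeff: v1*b13 + v2*b23 = (3)*(-4) + (-3)*(-2) = -6
v _| B = -25*e1 - 17*e2 - 6*e3


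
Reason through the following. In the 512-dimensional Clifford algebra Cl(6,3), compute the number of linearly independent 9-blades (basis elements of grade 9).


Number of grade-k basis blades in Cl(p,q) with n = p + q is C(n, k).
n = 6 + 3 = 9
C(9, 9) = 9! / (9! * 0!)
= 362880 / (362880 * 1)
= 1


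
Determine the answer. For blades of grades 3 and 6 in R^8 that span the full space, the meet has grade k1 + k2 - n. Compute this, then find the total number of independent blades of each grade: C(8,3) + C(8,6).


Meet grade = grade(A) + grade(B) - n
= 3 + 6 - 8 = 1
C(8,3) = 56
C(8,6) = 28
dim_A + dim_B = 56 + 28 = 84


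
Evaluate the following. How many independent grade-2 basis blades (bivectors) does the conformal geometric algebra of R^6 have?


The conformal model of R^6 uses Cl(7,1) with m = 6 + 2 = 8 generators.
Number of grade-2 blades = C(m, 2) = C(8, 2)
= 8*7/2 = 28


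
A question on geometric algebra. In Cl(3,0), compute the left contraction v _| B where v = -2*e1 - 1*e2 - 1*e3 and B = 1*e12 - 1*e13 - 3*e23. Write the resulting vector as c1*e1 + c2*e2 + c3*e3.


Left contraction v _| B = <vB>_1 (grade-1 part of the geometric product vB).
Using e1_|e12 = e2, e2_|e12 = -e1, e1_|e13 = e3, e3_|e13 = -e1, e2_|e23 = e3, e3_|e23 = -e2:
e1 coeff: -v2*b12 - v3*b13 = -(-1)*(1) - (-1)*(-1) = 0
e2 coeff: v1*b12 - v3*b23 = (-2)*(1) - (-1)*(-3) = -5
e3 coeff: v1*b13 + v2*b23 = (-2)*(-1) + (-1)*(-3) = 5
v _| B = 0*e1 - 5*e2 + 5*e3


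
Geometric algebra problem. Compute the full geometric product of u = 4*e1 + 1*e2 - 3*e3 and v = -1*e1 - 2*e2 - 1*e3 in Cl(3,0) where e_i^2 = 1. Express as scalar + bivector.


In Cl(3,0): e_i^2 = 1, e_ie_j = -e_je_i for i != j.
Scalar part = u . v = 4*(-1) + 1*(-2) + (-3)*(-1)
= -4 + (-2) + 3 = -3
e12 coeff = 4*(-2) - 1*(-1) = -8 - (-1) = -7
e13 coeff = 4*(-1) - (-3)*(-1) = -4 - 3 = -7
e23 coeff = 1*(-1) - (-3)*(-2) = -1 - 6 = -7
uv = -3 - 7*e12 - 7*e13 - 7*e23


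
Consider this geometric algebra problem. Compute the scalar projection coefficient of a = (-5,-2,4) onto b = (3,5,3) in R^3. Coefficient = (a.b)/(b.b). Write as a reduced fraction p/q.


Projection coefficient = (a . b) / (b . b)
a . b = (-5)*3 + (-2)*5 + 4*3
= -15 + (-10) + 12 = -13
b . b = 3^2 + 5^2 + 3^2
= 9 + 25 + 9 = 43
Coefficient = -13/43
In lowest terms: -13/43


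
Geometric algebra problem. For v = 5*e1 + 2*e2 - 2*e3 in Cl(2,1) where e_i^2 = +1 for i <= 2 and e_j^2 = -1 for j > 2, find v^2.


v^2 = sum of c_i^2 * e_i^2
Positive signature terms (e_i^2 = +1): 5^2 + 2^2 = 29
Negative signature terms (e_j^2 = -1): (-2)^2 = 4
v^2 = 29 - 4 = 25


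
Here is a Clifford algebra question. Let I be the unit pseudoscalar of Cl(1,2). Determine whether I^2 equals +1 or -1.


The pseudoscalar I = e1...e_n (product of all n generators) of Cl(p,q) satisfies I^2 = (-1)^(q + n(n-1)/2).
p = 1, q = 2, n = p + q = 3
n(n-1)/2 = 3 * 2 / 2 = 3
Exponent = q + n(n-1)/2 = 2 + 3 = 5
I^2 = (-1)^5 = -1


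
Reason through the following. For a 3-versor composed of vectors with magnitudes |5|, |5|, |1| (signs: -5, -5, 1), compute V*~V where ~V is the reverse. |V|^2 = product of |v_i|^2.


Each vector v_i has |v_i|^2 = s_i^2
Squared scales: (-5)^2 = 25, (-5)^2 = 25, 1^2 = 1
|V|^2 = 25 * 25 * 1
= 625


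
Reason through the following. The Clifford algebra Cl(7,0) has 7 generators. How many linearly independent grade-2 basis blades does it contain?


Number of grade-k basis blades in Cl(p,q) with n = p + q is C(n, k).
n = 7 + 0 = 7
C(7, 2) = 7! / (2! * 5!)
= 5040 / (2 * 120)
= 21


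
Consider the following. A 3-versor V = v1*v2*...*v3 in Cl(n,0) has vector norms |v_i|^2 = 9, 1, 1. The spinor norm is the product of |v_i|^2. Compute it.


Spinor norm N(V) = |v1|^2 * |v2|^2 * ... * |v3|^2
= 9 * 1 * 1
Running product: 9, 9, 9
N(V) = 9


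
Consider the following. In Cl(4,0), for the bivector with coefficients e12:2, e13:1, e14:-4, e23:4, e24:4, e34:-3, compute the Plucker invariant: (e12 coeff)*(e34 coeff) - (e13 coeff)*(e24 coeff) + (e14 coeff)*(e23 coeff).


Plucker relation: af - be + cd
a*f = 2*(-3) = -6
b*e = 1*4 = 4
c*d = (-4)*4 = -16
af - be + cd = -6 - 4 + (-16)
= -26


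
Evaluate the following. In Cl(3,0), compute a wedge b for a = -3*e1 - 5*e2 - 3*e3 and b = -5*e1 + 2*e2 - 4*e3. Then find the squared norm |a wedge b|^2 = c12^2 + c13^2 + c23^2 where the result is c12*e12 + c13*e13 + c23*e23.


a wedge b = (a1*b2 - a2*b1)*e12 + (a1*b3 - a3*b1)*e13 + (a2*b3 - a3*b2)*e23
e12 coeff: (-3)*2 - (-5)*(-5) = -6 - 25 = -31
e13 coeff: (-3)*(-4) - (-3)*(-5) = 12 - 15 = -3
e23 coeff: (-5)*(-4) - (-3)*2 = 20 - (-6) = 26
|a wedge b|^2 = (-31)^2 + (-3)^2 + 26^2
= 961 + 9 + 676
= 1646


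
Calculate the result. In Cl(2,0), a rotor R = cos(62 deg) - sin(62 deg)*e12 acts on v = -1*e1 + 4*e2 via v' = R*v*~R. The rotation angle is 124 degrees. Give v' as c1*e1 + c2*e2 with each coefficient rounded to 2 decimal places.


Rotor R = cos(62deg) - sin(62deg)*e12
Rotation angle theta = 2 * 62 = 124 degrees
v' = R*v*~R rotates v by theta.
cos(124deg) = -0.5592, sin(124deg) = 0.8290
v'_1 = -1*cos(124deg) - 4*sin(124deg)
= -1*(-0.5592) - 4*0.8290
= -2.76
v'_2 = -1*sin(124deg) + 4*cos(124deg)
= -1*0.8290 + 4*(-0.5592)
= -3.07
v' = -2.76*e1 - 3.07*e2


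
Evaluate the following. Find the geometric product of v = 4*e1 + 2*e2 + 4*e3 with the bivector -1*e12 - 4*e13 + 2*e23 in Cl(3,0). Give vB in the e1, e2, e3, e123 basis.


vB has grade-1 (vector) and grade-3 (trivector) parts: vB = (v _| B) + (v ^ B).
Vector part <vB>_1:
  e1: -v2*b12 - v3*b13 = -(2)*(-1) - (4)*(-4) = 18
  e2: v1*b12 - v3*b23 = (4)*(-1) - (4)*(2) = -12
  e3: v1*b13 + v2*b23 = (4)*(-4) + (2)*(2) = -12
Trivector part <vB>_3:
  e123: v1*b23 - v2*b13 + v3*b12 = (4)*(2) - (2)*(-4) + (4)*(-1) = 12
vB = 18*e1 - 12*e2 - 12*e3 + 12*e123


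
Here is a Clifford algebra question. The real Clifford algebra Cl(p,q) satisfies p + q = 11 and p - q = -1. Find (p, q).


We need p + q = 11 and p - q = -1.
Adding: 2p = 11 + (-1) = 10, so p = 5.
Then q = 11 - 5 = 6.
(p, q) = (5, 6)


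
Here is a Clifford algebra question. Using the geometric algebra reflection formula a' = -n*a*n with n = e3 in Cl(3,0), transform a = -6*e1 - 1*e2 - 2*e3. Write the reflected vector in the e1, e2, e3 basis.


Reflection formula: a' = -n*a*n, with n = e3 (unit vector, n^2 = 1).
For reflection through hyperplane perp to e3:
The component along e3 flips sign, others stay.
a = (-6, -1, -2)
a' = (-6, -1, 2)
a' = -6*e1 - 1*e2 + 2*e3


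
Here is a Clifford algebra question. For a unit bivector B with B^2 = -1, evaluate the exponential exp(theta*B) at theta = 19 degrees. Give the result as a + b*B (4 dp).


For a unit bivector B with B^2 = -1, the exponential series gives
e^(theta*B) = cos(theta) + sin(theta)*B (the GA analogue of Euler's formula).
theta = 19 degrees = 0.331613 rad
cos(19 deg) = 0.9455
sin(19 deg) = 0.3256
exp(theta*B) = 0.9455 + 0.3256*B


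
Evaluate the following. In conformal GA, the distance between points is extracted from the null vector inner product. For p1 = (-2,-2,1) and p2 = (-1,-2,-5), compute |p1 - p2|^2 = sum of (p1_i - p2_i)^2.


p1 - p2 = (-1, 0, 6)
|p1 - p2|^2 = (-1)^2 + 0^2 + 6^2
= 1 + 0 + 36
= 37


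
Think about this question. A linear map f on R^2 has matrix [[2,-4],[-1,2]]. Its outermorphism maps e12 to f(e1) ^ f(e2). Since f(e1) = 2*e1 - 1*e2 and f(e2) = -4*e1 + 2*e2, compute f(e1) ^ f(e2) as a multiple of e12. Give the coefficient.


The outermorphism of a linear map f sends e1^e2 to f(e1)^f(e2).
f(e1) = 2*e1 - 1*e2
f(e2) = -4*e1 + 2*e2
f(e1) ^ f(e2) = (2*e1 - 1*e2) ^ (-4*e1 + 2*e2)
= 2*2*e12 + (-1)*(-4)*e21
= (4 - 4)*e12
= 0*e12
Coefficient = 0


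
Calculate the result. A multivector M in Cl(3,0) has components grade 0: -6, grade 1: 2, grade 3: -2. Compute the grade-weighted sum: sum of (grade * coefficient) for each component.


Grade-weighted sum = sum of grade_k * coefficient_k
0*(-6) = 0
1*2 = 2
3*(-2) = -6
Total = 0 + 2 + (-6) = -4


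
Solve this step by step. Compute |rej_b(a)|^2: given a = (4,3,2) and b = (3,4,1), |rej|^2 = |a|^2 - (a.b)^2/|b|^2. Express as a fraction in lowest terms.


|a|^2 = 4^2 + 3^2 + 2^2 = 29
|b|^2 = 3^2 + 4^2 + 1^2 = 26
a . b = 4*3 + 3*4 + 2*1 = 26
(a.b)^2 = 26^2 = 676
|rej|^2 = 29 - 676/26
= (754 - 676)/26
= 78/26
In lowest terms: 3/1


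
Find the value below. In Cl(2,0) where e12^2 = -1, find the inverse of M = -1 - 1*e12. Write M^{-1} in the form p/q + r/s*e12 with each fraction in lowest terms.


M = -1 - 1*e12, where e12^2 = -1.
Since M commutes with its reverse ~M = a - b*e12, M * ~M = a^2 - b^2*e12^2 = a^2 + b^2.
So M^{-1} = ~M / (a^2 + b^2) = (a - b*e12)/(a^2 + b^2).
a^2 + b^2 = 1 + 1 = 2
Scalar part = -1/2 = -1/2
Bivector coeff = 1/2 = 1/2
M^{-1} = -1/2 + 1/2*e12


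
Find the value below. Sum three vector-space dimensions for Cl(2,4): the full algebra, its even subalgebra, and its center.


n = 2 + 4 = 6
Total dim = 2^6 = 64
Even subalgebra dim = 2^5 = 32
n is even, so center dim = 1
Sum = 64 + 32 + 1 = 97


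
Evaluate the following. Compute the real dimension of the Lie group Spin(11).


Spin(n) double-covers SO(n); both have Lie algebra so(n) of dimension n(n-1)/2.
n = 11
n(n-1) = 11 * 10 = 110
dim Spin(11) = 110/2 = 55


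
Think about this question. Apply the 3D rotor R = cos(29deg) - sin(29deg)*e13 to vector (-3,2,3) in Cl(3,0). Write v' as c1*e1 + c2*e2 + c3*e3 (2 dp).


Rotor R = cos(29deg) - sin(29deg)*e13
Rotation angle theta = 2 * 29 = 58 degrees in the e13 plane (e1 -> e3).
The component perpendicular to the plane (e2) is invariant: v'_2 = v2 = 2.00
cos(58deg) = 0.5299, sin(58deg) = 0.8480
v'_1 = v1*cos(theta) - v3*sin(theta) = -3*0.5299 - 3*0.8480 = -4.13
v'_3 = v1*sin(theta) + v3*cos(theta) = -3*0.8480 + 3*0.5299 = -0.95
v' = -4.13*e1 + 2.00*e2 - 0.95*e3


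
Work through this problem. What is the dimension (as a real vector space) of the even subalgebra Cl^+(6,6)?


Even subalgebra dimension = 2^(n-1)
n = 6 + 6 = 12
2^(12 - 1) = 2^11 = 2048
Verification: sum of C(12,k) for even k = 1 + 66 + 495 + 924 + 495 + 66 + 1 = 2048
Result = 2048


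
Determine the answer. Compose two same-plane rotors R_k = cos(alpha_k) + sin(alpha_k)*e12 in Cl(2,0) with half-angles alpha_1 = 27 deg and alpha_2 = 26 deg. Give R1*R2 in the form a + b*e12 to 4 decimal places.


Same-plane rotors commute and their half-angles add:
R1*R2 = cos(a1 + a2) + sin(a1 + a2)*e12.
a1 + a2 = 27 + 26 = 53 deg
cos(53 deg) = 0.6018
sin(53 deg) = 0.7986
R1*R2 = 0.6018 + 0.7986*e12


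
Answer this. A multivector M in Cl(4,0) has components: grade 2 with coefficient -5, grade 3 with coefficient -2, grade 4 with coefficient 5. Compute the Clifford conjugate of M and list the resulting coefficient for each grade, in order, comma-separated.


Clifford conjugate sign for grade k: (-1)^(k(k+1)/2)
Grade 2: (-1)^(2*3/2) = (-1)^3 = -1, coeff -5 -> 5
Grade 3: (-1)^(3*4/2) = (-1)^6 = 1, coeff -2 -> -2
Grade 4: (-1)^(4*5/2) = (-1)^10 = 1, coeff 5 -> 5
Conjugated coefficients: 5, -2, 5


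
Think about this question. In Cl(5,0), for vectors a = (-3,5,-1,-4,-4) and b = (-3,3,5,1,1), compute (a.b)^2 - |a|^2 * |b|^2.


a . b = (-3)*(-3) + 5*3 + (-1)*5 + (-4)*1 + (-4)*1
= 9 + 15 + (-5) + (-4) + (-4) = 11
|a|^2 = (-3)^2 + 5^2 + (-1)^2 + (-4)^2 + (-4)^2 = 67
|b|^2 = (-3)^2 + 3^2 + 5^2 + 1^2 + 1^2 = 45
(a.b)^2 = 11^2 = 121
|a|^2 * |b|^2 = 67 * 45 = 3015
Result = 121 - 3015 = -2894


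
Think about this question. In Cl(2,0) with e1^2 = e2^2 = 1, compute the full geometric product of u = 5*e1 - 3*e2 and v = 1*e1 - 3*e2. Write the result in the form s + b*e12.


Expand: (5*e1 - 3*e2)(1*e1 - 3*e2)
= 5*1*e1e1 + 5*(-3)*e1e2 + (-3)*1*e2e1 + (-3)*(-3)*e2e2
Using e1^2 = e2^2 = 1, e2e1 = -e1e2:
Scalar part s = 5*1 + (-3)*(-3) = 5 + 9 = 14
Bivector part b = 5*(-3) - (-3)*1 = -15 - (-3) = -12
uv = 14 - 12*e12


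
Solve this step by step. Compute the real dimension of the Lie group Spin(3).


Spin(n) double-covers SO(n); both have Lie algebra so(n) of dimension n(n-1)/2.
n = 3
n(n-1) = 3 * 2 = 6
dim Spin(3) = 6/2 = 3


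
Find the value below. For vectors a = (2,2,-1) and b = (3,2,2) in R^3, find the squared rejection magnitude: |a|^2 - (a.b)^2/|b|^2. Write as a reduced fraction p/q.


|a|^2 = 2^2 + 2^2 + (-1)^2 = 9
|b|^2 = 3^2 + 2^2 + 2^2 = 17
a . b = 2*3 + 2*2 + (-1)*2 = 8
(a.b)^2 = 8^2 = 64
|rej|^2 = 9 - 64/17
= (153 - 64)/17
= 89/17
In lowest terms: 89/17


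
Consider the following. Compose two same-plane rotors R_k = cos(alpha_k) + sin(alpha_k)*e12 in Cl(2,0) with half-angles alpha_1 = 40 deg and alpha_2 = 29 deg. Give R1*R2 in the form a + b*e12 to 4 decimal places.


Same-plane rotors commute and their half-angles add:
R1*R2 = cos(a1 + a2) + sin(a1 + a2)*e12.
a1 + a2 = 40 + 29 = 69 deg
cos(69 deg) = 0.3584
sin(69 deg) = 0.9336
R1*R2 = 0.3584 + 0.9336*e12


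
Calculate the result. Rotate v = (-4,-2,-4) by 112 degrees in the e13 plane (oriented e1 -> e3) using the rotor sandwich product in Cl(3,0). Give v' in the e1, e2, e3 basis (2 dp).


Rotor R = cos(56deg) - sin(56deg)*e13
Rotation angle theta = 2 * 56 = 112 degrees in the e13 plane (e1 -> e3).
The component perpendicular to the plane (e2) is invariant: v'_2 = v2 = -2.00
cos(112deg) = -0.3746, sin(112deg) = 0.9272
v'_1 = v1*cos(theta) - v3*sin(theta) = -4*(-0.3746) - (-4)*0.9272 = 5.21
v'_3 = v1*sin(theta) + v3*cos(theta) = -4*0.9272 + (-4)*(-0.3746) = -2.21
v' = 5.21*e1 - 2.00*e2 - 2.21*e3


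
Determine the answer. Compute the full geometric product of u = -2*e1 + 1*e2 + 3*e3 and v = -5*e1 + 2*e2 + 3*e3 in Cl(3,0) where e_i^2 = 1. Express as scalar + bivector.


In Cl(3,0): e_i^2 = 1, e_ie_j = -e_je_i for i != j.
Scalar part = u . v = (-2)*(-5) + 1*2 + 3*3
= 10 + 2 + 9 = 21
e12 coeff = (-2)*2 - 1*(-5) = -4 - (-5) = 1
e13 coeff = (-2)*3 - 3*(-5) = -6 - (-15) = 9
e23 coeff = 1*3 - 3*2 = 3 - 6 = -3
uv = 21 + 1*e12 + 9*e13 - 3*e23


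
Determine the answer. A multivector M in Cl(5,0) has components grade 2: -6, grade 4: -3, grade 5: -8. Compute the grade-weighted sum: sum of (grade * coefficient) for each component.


Grade-weighted sum = sum of grade_k * coefficient_k
2*(-6) = -12
4*(-3) = -12
5*(-8) = -40
Total = -12 + (-12) + (-40) = -64


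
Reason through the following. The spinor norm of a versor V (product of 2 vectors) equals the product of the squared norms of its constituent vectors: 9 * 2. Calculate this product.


Spinor norm N(V) = |v1|^2 * |v2|^2 * ... * |v2|^2
= 9 * 2
Running product: 9, 18
N(V) = 18


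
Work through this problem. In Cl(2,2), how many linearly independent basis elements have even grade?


Even subalgebra dimension = 2^(n-1)
n = 2 + 2 = 4
2^(4 - 1) = 2^3 = 8
Verification: sum of C(4,k) for even k = 1 + 6 + 1 = 8
Result = 8


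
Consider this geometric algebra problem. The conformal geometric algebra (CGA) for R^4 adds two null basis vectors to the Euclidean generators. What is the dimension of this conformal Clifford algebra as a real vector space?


The conformal model of R^4 uses Cl(5,1): the 4 Euclidean generators plus two extra orthogonal generators e+ (e+^2 = +1) and e- (e-^2 = -1), from which the null vectors e0, einf are built.
Number of generators m = 4 + 2 = 6.
dim Cl(p,q) = 2^m = 2^6 = 64


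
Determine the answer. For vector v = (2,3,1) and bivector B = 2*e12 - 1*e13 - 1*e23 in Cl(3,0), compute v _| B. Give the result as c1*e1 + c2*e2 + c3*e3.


Left contraction v _| B = <vB>_1 (grade-1 part of the geometric product vB).
Using e1_|e12 = e2, e2_|e12 = -e1, e1_|e13 = e3, e3_|e13 = -e1, e2_|e23 = e3, e3_|e23 = -e2:
e1 coeff: -v2*b12 - v3*b13 = -(3)*(2) - (1)*(-1) = -5
e2 coeff: v1*b12 - v3*b23 = (2)*(2) - (1)*(-1) = 5
e3 coeff: v1*b13 + v2*b23 = (2)*(-1) + (3)*(-1) = -5
v _| B = -5*e1 + 5*e2 - 5*e3


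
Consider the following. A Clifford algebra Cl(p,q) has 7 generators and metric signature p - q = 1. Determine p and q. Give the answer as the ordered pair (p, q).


We need p + q = 7 and p - q = 1.
Adding: 2p = 7 + 1 = 8, so p = 4.
Then q = 7 - 4 = 3.
(p, q) = (4, 3)


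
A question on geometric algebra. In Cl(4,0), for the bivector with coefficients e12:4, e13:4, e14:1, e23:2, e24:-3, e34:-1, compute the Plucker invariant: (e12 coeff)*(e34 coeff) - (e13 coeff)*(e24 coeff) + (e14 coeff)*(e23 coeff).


Plucker relation: af - be + cd
a*f = 4*(-1) = -4
b*e = 4*(-3) = -12
c*d = 1*2 = 2
af - be + cd = -4 - (-12) + 2
= 10


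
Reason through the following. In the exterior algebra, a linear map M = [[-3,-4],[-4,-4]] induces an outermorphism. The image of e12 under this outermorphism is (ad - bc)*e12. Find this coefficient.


The outermorphism of a linear map f sends e1^e2 to f(e1)^f(e2).
f(e1) = -3*e1 - 4*e2
f(e2) = -4*e1 - 4*e2
f(e1) ^ f(e2) = (-3*e1 - 4*e2) ^ (-4*e1 - 4*e2)
= (-3)*(-4)*e12 + (-4)*(-4)*e21
= (12 - 16)*e12
= -4*e12
Coefficient = -4


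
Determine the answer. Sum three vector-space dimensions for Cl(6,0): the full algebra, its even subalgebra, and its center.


n = 6 + 0 = 6
Total dim = 2^6 = 64
Even subalgebra dim = 2^5 = 32
n is even, so center dim = 1
Sum = 64 + 32 + 1 = 97


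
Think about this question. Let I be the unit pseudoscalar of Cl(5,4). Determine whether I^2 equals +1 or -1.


The pseudoscalar I = e1...e_n (product of all n generators) of Cl(p,q) satisfies I^2 = (-1)^(q + n(n-1)/2).
p = 5, q = 4, n = p + q = 9
n(n-1)/2 = 9 * 8 / 2 = 36
Exponent = q + n(n-1)/2 = 4 + 36 = 40
I^2 = (-1)^40 = +1


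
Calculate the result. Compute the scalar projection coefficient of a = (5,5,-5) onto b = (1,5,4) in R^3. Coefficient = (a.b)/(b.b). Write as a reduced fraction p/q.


Projection coefficient = (a . b) / (b . b)
a . b = 5*1 + 5*5 + (-5)*4
= 5 + 25 + (-20) = 10
b . b = 1^2 + 5^2 + 4^2
= 1 + 25 + 16 = 42
Coefficient = 10/42
In lowest terms: 5/21


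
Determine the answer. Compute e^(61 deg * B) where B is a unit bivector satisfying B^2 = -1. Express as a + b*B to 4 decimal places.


For a unit bivector B with B^2 = -1, the exponential series gives
e^(theta*B) = cos(theta) + sin(theta)*B (the GA analogue of Euler's formula).
theta = 61 degrees = 1.064651 rad
cos(61 deg) = 0.4848
sin(61 deg) = 0.8746
exp(theta*B) = 0.4848 + 0.8746*B


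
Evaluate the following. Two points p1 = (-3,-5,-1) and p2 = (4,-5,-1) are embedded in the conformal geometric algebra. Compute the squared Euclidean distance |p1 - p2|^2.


p1 - p2 = (-7, 0, 0)
|p1 - p2|^2 = (-7)^2 + 0^2 + 0^2
= 49 + 0 + 0
= 49


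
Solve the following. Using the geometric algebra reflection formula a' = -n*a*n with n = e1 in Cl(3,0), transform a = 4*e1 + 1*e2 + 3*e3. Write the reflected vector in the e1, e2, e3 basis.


Reflection formula: a' = -n*a*n, with n = e1 (unit vector, n^2 = 1).
For reflection through hyperplane perp to e1:
The component along e1 flips sign, others stay.
a = (4, 1, 3)
a' = (-4, 1, 3)
a' = -4*e1 + 1*e2 + 3*e3


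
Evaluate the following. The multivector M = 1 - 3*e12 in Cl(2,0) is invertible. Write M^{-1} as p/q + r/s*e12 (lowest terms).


M = 1 - 3*e12, where e12^2 = -1.
Since M commutes with its reverse ~M = a - b*e12, M * ~M = a^2 - b^2*e12^2 = a^2 + b^2.
So M^{-1} = ~M / (a^2 + b^2) = (a - b*e12)/(a^2 + b^2).
a^2 + b^2 = 1 + 9 = 10
Scalar part = 1/10 = 1/10
Bivector coeff = 3/10 = 3/10
M^{-1} = 1/10 + 3/10*e12


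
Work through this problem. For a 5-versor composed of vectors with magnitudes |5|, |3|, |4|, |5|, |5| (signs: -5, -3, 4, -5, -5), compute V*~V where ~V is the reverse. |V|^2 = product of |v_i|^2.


Each vector v_i has |v_i|^2 = s_i^2
Squared scales: (-5)^2 = 25, (-3)^2 = 9, 4^2 = 16, (-5)^2 = 25, (-5)^2 = 25
|V|^2 = 25 * 9 * 16 * 25 * 25
= 2250000


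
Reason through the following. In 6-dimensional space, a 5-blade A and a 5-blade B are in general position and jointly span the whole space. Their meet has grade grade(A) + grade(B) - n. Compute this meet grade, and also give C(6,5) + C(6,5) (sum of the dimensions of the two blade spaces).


Meet grade = grade(A) + grade(B) - n
= 5 + 5 - 6 = 4
C(6,5) = 6
C(6,5) = 6
dim_A + dim_B = 6 + 6 = 12


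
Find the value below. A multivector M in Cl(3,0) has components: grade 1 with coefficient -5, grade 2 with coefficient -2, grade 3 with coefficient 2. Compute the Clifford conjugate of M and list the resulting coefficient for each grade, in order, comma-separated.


Clifford conjugate sign for grade k: (-1)^(k(k+1)/2)
Grade 1: (-1)^(1*2/2) = (-1)^1 = -1, coeff -5 -> 5
Grade 2: (-1)^(2*3/2) = (-1)^3 = -1, coeff -2 -> 2
Grade 3: (-1)^(3*4/2) = (-1)^6 = 1, coeff 2 -> 2
Conjugated coefficients: 5, 2, 2
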